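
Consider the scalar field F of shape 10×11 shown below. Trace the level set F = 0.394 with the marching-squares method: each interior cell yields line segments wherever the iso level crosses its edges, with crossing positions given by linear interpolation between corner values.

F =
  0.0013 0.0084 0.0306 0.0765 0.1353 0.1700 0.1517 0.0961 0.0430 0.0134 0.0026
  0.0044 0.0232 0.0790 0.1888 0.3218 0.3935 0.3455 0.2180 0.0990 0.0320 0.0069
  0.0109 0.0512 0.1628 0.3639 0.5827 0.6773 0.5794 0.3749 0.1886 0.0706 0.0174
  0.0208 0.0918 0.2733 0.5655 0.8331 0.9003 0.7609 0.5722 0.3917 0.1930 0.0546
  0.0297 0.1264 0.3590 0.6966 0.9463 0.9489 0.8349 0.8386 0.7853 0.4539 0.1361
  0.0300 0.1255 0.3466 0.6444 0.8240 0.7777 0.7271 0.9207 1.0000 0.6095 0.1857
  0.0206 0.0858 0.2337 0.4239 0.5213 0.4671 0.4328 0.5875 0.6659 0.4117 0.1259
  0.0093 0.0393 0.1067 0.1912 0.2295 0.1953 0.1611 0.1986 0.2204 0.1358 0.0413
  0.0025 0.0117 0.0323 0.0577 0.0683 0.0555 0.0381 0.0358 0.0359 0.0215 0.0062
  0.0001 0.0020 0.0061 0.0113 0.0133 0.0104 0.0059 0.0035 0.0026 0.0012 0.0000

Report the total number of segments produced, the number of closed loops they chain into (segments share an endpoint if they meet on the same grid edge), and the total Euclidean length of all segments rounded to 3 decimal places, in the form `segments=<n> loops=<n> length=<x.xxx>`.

cell (1,3): code 0100 → (1.277,4.000)–(2.000,3.138)
cell (1,4): code 1100 → (1.002,5.000)–(1.277,4.000)
cell (1,5): code 1100 → (1.207,6.000)–(1.002,5.000)
cell (1,6): code 1000 → (2.000,6.907)–(1.207,6.000)
cell (2,2): code 0100 → (2.149,3.000)–(3.000,2.413)
cell (2,3): code 1110 → (2.000,3.138)–(2.149,3.000)
cell (2,6): code 1101 → (2.097,7.000)–(2.000,6.907)
cell (2,7): code 1000 → (3.000,7.987)–(2.097,7.000)
cell (3,2): code 0110 → (3.000,2.413)–(4.000,2.104)
cell (3,7): code 1101 → (3.006,8.000)–(3.000,7.987)
cell (3,8): code 1100 → (3.770,9.000)–(3.006,8.000)
cell (3,9): code 1000 → (4.000,9.188)–(3.770,9.000)
cell (4,2): code 0110 → (4.000,2.104)–(5.000,2.159)
cell (4,9): code 1001 → (5.000,9.508)–(4.000,9.188)
cell (5,2): code 0110 → (5.000,2.159)–(6.000,2.843)
cell (5,9): code 1001 → (6.000,9.062)–(5.000,9.508)
cell (6,2): code 0010 → (6.000,2.843)–(6.128,3.000)
cell (6,3): code 0011 → (6.128,3.000)–(6.436,4.000)
cell (6,4): code 0011 → (6.436,4.000)–(6.269,5.000)
cell (6,5): code 0011 → (6.269,5.000)–(6.143,6.000)
cell (6,6): code 0011 → (6.143,6.000)–(6.498,7.000)
cell (6,7): code 0011 → (6.498,7.000)–(6.610,8.000)
cell (6,8): code 0011 → (6.610,8.000)–(6.064,9.000)
cell (6,9): code 0001 → (6.064,9.000)–(6.000,9.062)
total: 24 segments, chained into 1 closed loop(s), length Σ = 20.638770

segments=24 loops=1 length=20.639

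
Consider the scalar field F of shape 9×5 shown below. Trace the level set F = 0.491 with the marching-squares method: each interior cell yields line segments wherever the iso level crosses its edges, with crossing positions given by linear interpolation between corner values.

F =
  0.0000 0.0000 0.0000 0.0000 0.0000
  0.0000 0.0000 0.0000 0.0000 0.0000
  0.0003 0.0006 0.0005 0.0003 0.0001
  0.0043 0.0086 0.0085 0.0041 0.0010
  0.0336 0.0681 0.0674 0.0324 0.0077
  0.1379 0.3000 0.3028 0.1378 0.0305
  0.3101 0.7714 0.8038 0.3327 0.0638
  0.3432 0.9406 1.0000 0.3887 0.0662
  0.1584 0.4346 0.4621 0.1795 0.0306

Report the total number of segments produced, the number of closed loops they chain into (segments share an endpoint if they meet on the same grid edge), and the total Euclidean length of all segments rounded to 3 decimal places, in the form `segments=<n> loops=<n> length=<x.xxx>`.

cell (5,0): code 0100 → (5.405,1.000)–(6.000,0.392)
cell (5,1): code 1100 → (5.376,2.000)–(5.405,1.000)
cell (5,2): code 1000 → (6.000,2.664)–(5.376,2.000)
cell (6,0): code 0110 → (6.000,0.392)–(7.000,0.247)
cell (6,2): code 1001 → (7.000,2.833)–(6.000,2.664)
cell (7,0): code 0010 → (7.000,0.247)–(7.889,1.000)
cell (7,1): code 0011 → (7.889,1.000)–(7.946,2.000)
cell (7,2): code 0001 → (7.946,2.000)–(7.000,2.833)
total: 8 segments, chained into 1 closed loop(s), length Σ = 8.213415

segments=8 loops=1 length=8.213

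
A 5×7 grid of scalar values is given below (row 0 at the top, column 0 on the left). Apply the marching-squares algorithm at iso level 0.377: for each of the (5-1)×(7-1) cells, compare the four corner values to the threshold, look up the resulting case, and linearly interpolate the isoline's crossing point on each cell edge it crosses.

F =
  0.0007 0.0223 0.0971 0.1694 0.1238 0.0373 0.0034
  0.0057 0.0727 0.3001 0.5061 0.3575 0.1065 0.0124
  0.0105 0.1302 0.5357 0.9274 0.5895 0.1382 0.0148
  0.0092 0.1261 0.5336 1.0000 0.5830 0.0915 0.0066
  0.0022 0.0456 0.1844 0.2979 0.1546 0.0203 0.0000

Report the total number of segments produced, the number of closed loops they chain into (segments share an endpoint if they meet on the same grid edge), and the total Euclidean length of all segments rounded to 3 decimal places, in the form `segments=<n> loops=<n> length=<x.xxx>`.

cell (0,2): code 0100 → (0.617,3.000)–(1.000,2.373)
cell (0,3): code 1000 → (1.000,3.869)–(0.617,3.000)
cell (1,1): code 0100 → (1.326,2.000)–(2.000,1.609)
cell (1,2): code 1110 → (1.000,2.373)–(1.326,2.000)
cell (1,3): code 1101 → (1.084,4.000)–(1.000,3.869)
cell (1,4): code 1000 → (2.000,4.471)–(1.084,4.000)
cell (2,1): code 0110 → (2.000,1.609)–(3.000,1.616)
cell (2,4): code 1001 → (3.000,4.419)–(2.000,4.471)
cell (3,1): code 0010 → (3.000,1.616)–(3.448,2.000)
cell (3,2): code 0011 → (3.448,2.000)–(3.887,3.000)
cell (3,3): code 0011 → (3.887,3.000)–(3.481,4.000)
cell (3,4): code 0001 → (3.481,4.000)–(3.000,4.419)
total: 12 segments, chained into 1 closed loop(s), length Σ = 9.546311

segments=12 loops=1 length=9.546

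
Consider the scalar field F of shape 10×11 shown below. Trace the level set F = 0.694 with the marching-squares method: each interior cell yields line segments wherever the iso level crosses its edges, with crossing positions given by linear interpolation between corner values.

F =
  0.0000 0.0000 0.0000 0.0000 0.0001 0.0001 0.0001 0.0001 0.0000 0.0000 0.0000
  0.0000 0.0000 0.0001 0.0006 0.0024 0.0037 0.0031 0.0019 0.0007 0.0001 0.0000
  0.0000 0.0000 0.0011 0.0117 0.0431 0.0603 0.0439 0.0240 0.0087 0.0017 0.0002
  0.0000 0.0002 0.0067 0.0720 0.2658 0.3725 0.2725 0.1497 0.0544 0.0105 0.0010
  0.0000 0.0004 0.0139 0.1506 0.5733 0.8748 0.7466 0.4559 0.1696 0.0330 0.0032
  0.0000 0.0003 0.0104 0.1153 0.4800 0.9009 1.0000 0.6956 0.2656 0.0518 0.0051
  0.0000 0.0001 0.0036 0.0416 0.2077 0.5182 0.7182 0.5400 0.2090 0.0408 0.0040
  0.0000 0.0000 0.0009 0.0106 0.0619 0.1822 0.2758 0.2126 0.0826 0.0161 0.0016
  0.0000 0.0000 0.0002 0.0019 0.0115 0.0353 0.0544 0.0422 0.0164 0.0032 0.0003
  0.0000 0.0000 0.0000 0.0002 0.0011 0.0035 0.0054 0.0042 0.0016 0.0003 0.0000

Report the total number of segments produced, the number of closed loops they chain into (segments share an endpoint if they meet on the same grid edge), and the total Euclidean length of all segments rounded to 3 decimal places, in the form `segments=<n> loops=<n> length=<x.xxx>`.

segments=12 loops=1 length=7.570

cell (3,4): code 0100 → (3.640,5.000)–(4.000,4.400)
cell (3,5): code 1100 → (3.889,6.000)–(3.640,5.000)
cell (3,6): code 1000 → (4.000,6.181)–(3.889,6.000)
cell (4,4): code 0110 → (4.000,4.400)–(5.000,4.508)
cell (4,6): code 1101 → (4.993,7.000)–(4.000,6.181)
cell (4,7): code 1000 → (5.000,7.004)–(4.993,7.000)
cell (5,4): code 0010 → (5.000,4.508)–(5.541,5.000)
cell (5,5): code 0111 → (5.541,5.000)–(6.000,5.879)
cell (5,6): code 1011 → (6.000,6.136)–(5.010,7.000)
cell (5,7): code 0001 → (5.010,7.000)–(5.000,7.004)
cell (6,5): code 0010 → (6.000,5.879)–(6.055,6.000)
cell (6,6): code 0001 → (6.055,6.000)–(6.000,6.136)
total: 12 segments, chained into 1 closed loop(s), length Σ = 7.569653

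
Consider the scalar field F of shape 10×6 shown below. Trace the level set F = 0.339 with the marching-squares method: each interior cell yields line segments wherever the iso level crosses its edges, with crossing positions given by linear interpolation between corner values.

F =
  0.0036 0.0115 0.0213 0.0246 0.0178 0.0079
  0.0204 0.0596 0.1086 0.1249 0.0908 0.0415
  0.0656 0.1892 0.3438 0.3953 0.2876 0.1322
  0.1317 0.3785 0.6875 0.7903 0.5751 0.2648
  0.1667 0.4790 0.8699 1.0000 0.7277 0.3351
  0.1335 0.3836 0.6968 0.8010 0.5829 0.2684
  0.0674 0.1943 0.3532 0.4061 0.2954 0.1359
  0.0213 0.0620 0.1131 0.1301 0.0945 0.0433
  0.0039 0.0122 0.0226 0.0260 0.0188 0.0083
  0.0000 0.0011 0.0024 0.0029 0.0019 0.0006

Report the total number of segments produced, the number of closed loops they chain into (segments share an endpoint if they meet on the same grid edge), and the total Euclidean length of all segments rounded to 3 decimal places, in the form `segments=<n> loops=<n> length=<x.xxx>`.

segments=18 loops=1 length=13.719

cell (1,1): code 0100 → (1.980,2.000)–(2.000,1.969)
cell (1,2): code 1100 → (1.792,3.000)–(1.980,2.000)
cell (1,3): code 1000 → (2.000,3.523)–(1.792,3.000)
cell (2,0): code 0100 → (2.791,1.000)–(3.000,0.840)
cell (2,1): code 1110 → (2.000,1.969)–(2.791,1.000)
cell (2,3): code 1101 → (2.179,4.000)–(2.000,3.523)
cell (2,4): code 1000 → (3.000,4.761)–(2.179,4.000)
cell (3,0): code 0110 → (3.000,0.840)–(4.000,0.552)
cell (3,4): code 1001 → (4.000,4.990)–(3.000,4.761)
cell (4,0): code 0110 → (4.000,0.552)–(5.000,0.822)
cell (4,4): code 1001 → (5.000,4.776)–(4.000,4.990)
cell (5,0): code 0010 → (5.000,0.822)–(5.236,1.000)
cell (5,1): code 0111 → (5.236,1.000)–(6.000,1.911)
cell (5,3): code 1011 → (6.000,3.606)–(5.848,4.000)
cell (5,4): code 0001 → (5.848,4.000)–(5.000,4.776)
cell (6,1): code 0010 → (6.000,1.911)–(6.059,2.000)
cell (6,2): code 0011 → (6.059,2.000)–(6.243,3.000)
cell (6,3): code 0001 → (6.243,3.000)–(6.000,3.606)
total: 18 segments, chained into 1 closed loop(s), length Σ = 13.718574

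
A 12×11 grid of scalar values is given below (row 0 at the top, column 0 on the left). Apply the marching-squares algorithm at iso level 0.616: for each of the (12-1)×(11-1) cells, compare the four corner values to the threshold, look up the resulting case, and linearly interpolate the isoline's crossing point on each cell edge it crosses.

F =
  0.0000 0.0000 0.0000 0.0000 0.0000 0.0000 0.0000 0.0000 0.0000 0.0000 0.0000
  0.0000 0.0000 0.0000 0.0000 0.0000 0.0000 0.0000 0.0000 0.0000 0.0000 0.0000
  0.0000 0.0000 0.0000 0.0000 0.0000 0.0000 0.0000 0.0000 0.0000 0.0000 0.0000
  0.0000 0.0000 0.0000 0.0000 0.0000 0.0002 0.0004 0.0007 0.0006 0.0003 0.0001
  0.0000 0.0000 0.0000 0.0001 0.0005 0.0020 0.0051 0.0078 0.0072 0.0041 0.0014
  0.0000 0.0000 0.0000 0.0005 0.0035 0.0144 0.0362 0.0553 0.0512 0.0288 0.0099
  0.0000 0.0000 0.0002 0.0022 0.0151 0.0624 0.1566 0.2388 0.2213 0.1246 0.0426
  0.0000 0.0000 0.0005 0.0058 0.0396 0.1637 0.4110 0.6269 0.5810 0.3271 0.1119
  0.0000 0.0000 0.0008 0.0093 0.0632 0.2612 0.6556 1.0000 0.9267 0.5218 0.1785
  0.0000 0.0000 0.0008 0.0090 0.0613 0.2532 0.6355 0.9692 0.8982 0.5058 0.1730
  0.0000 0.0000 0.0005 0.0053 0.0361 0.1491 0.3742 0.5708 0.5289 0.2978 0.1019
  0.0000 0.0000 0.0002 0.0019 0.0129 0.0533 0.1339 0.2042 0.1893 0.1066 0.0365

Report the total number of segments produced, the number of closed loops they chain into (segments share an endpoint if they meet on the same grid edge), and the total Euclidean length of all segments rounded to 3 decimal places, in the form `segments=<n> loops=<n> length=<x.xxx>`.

segments=12 loops=1 length=9.143

cell (6,6): code 0100 → (6.972,7.000)–(7.000,6.950)
cell (6,7): code 1000 → (7.000,7.237)–(6.972,7.000)
cell (7,5): code 0100 → (7.838,6.000)–(8.000,5.900)
cell (7,6): code 1110 → (7.000,6.950)–(7.838,6.000)
cell (7,7): code 1101 → (7.101,8.000)–(7.000,7.237)
cell (7,8): code 1000 → (8.000,8.767)–(7.101,8.000)
cell (8,5): code 0110 → (8.000,5.900)–(9.000,5.949)
cell (8,8): code 1001 → (9.000,8.719)–(8.000,8.767)
cell (9,5): code 0010 → (9.000,5.949)–(9.075,6.000)
cell (9,6): code 0011 → (9.075,6.000)–(9.887,7.000)
cell (9,7): code 0011 → (9.887,7.000)–(9.764,8.000)
cell (9,8): code 0001 → (9.764,8.000)–(9.000,8.719)
total: 12 segments, chained into 1 closed loop(s), length Σ = 9.142568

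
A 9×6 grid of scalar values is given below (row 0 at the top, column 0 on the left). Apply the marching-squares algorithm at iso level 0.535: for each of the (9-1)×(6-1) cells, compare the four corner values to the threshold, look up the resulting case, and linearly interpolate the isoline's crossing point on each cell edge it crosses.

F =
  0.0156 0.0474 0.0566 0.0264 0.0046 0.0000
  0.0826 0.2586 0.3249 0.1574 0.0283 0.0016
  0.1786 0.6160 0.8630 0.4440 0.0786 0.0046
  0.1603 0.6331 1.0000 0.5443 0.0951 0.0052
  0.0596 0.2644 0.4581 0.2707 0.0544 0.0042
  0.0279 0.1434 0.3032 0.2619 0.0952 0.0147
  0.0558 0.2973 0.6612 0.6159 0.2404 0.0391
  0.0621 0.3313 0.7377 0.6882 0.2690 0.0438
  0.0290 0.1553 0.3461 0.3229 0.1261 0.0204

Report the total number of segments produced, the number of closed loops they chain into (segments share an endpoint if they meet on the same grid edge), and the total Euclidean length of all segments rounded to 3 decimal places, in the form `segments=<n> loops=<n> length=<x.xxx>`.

cell (1,0): code 0100 → (1.773,1.000)–(2.000,0.815)
cell (1,1): code 1100 → (1.390,2.000)–(1.773,1.000)
cell (1,2): code 1000 → (2.000,2.783)–(1.390,2.000)
cell (2,0): code 0110 → (2.000,0.815)–(3.000,0.793)
cell (2,2): code 1101 → (2.907,3.000)–(2.000,2.783)
cell (2,3): code 1000 → (3.000,3.021)–(2.907,3.000)
cell (3,0): code 0010 → (3.000,0.793)–(3.266,1.000)
cell (3,1): code 0011 → (3.266,1.000)–(3.858,2.000)
cell (3,2): code 0011 → (3.858,2.000)–(3.034,3.000)
cell (3,3): code 0001 → (3.034,3.000)–(3.000,3.021)
cell (5,1): code 0100 → (5.647,2.000)–(6.000,1.653)
cell (5,2): code 1100 → (5.771,3.000)–(5.647,2.000)
cell (5,3): code 1000 → (6.000,3.215)–(5.771,3.000)
cell (6,1): code 0110 → (6.000,1.653)–(7.000,1.501)
cell (6,3): code 1001 → (7.000,3.365)–(6.000,3.215)
cell (7,1): code 0010 → (7.000,1.501)–(7.518,2.000)
cell (7,2): code 0011 → (7.518,2.000)–(7.419,3.000)
cell (7,3): code 0001 → (7.419,3.000)–(7.000,3.365)
total: 18 segments, chained into 2 closed loop(s), length Σ = 13.337736

segments=18 loops=2 length=13.338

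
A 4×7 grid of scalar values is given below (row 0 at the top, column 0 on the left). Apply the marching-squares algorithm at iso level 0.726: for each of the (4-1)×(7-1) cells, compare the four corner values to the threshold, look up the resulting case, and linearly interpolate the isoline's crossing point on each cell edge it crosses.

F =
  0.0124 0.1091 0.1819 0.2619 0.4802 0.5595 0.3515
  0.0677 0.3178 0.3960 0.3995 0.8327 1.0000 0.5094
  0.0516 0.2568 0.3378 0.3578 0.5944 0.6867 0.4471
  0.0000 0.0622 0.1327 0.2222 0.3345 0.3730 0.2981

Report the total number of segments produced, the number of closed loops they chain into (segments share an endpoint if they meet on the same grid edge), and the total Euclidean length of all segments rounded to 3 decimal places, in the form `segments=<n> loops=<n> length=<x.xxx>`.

cell (0,3): code 0100 → (0.697,4.000)–(1.000,3.754)
cell (0,4): code 1100 → (0.378,5.000)–(0.697,4.000)
cell (0,5): code 1000 → (1.000,5.558)–(0.378,5.000)
cell (1,3): code 0010 → (1.000,3.754)–(1.448,4.000)
cell (1,4): code 0011 → (1.448,4.000)–(1.875,5.000)
cell (1,5): code 0001 → (1.875,5.000)–(1.000,5.558)
total: 6 segments, chained into 1 closed loop(s), length Σ = 4.911936

segments=6 loops=1 length=4.912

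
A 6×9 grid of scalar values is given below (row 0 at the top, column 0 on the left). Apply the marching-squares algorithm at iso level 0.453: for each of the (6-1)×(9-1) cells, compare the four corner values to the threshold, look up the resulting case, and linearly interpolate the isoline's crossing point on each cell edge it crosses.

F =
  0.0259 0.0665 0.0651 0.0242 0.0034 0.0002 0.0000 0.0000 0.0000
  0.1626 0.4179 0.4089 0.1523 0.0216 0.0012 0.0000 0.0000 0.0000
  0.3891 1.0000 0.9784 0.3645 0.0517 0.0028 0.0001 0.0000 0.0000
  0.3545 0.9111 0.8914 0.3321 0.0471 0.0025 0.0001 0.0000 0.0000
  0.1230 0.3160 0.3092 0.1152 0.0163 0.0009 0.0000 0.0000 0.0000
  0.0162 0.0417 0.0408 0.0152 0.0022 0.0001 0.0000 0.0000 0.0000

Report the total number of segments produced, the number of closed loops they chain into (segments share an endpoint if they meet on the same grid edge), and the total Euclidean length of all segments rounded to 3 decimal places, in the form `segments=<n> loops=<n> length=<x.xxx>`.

cell (1,0): code 0100 → (1.060,1.000)–(2.000,0.105)
cell (1,1): code 1100 → (1.077,2.000)–(1.060,1.000)
cell (1,2): code 1000 → (2.000,2.856)–(1.077,2.000)
cell (2,0): code 0110 → (2.000,0.105)–(3.000,0.177)
cell (2,2): code 1001 → (3.000,2.784)–(2.000,2.856)
cell (3,0): code 0010 → (3.000,0.177)–(3.770,1.000)
cell (3,1): code 0011 → (3.770,1.000)–(3.753,2.000)
cell (3,2): code 0001 → (3.753,2.000)–(3.000,2.784)
total: 8 segments, chained into 1 closed loop(s), length Σ = 8.775741

segments=8 loops=1 length=8.776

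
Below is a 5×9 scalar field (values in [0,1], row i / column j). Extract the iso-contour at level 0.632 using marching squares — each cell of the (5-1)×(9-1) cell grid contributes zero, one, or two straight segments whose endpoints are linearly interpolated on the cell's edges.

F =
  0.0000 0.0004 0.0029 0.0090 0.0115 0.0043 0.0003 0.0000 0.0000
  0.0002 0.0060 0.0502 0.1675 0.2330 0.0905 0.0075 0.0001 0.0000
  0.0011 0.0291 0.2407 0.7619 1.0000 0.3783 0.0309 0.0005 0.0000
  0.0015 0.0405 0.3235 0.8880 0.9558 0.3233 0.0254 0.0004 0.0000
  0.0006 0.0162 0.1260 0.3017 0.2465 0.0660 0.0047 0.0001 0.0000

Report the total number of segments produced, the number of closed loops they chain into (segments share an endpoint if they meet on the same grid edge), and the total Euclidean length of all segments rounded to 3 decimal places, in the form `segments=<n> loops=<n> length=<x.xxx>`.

cell (1,2): code 0100 → (1.781,3.000)–(2.000,2.751)
cell (1,3): code 1100 → (1.520,4.000)–(1.781,3.000)
cell (1,4): code 1000 → (2.000,4.592)–(1.520,4.000)
cell (2,2): code 0110 → (2.000,2.751)–(3.000,2.547)
cell (2,4): code 1001 → (3.000,4.512)–(2.000,4.592)
cell (3,2): code 0010 → (3.000,2.547)–(3.437,3.000)
cell (3,3): code 0011 → (3.437,3.000)–(3.457,4.000)
cell (3,4): code 0001 → (3.457,4.000)–(3.000,4.512)
total: 8 segments, chained into 1 closed loop(s), length Σ = 6.466482

segments=8 loops=1 length=6.466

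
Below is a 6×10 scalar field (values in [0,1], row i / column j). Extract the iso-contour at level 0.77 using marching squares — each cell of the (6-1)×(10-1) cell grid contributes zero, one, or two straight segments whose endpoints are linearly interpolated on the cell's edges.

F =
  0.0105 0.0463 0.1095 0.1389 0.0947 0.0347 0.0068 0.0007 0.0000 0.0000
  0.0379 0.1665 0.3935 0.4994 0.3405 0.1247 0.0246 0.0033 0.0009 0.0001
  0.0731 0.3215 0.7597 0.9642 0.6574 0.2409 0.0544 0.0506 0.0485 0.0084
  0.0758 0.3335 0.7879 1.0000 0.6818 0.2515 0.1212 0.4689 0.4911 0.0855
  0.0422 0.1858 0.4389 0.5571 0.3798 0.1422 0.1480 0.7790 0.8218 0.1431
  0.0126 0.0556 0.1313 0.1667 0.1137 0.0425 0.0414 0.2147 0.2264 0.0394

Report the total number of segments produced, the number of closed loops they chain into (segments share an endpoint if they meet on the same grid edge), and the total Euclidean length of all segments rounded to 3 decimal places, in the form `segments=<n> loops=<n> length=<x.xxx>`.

segments=14 loops=2 length=8.218

cell (1,2): code 0100 → (1.582,3.000)–(2.000,2.050)
cell (1,3): code 1000 → (2.000,3.633)–(1.582,3.000)
cell (2,1): code 0100 → (2.365,2.000)–(3.000,1.961)
cell (2,2): code 1110 → (2.000,2.050)–(2.365,2.000)
cell (2,3): code 1001 → (3.000,3.723)–(2.000,3.633)
cell (3,1): code 0010 → (3.000,1.961)–(3.051,2.000)
cell (3,2): code 0011 → (3.051,2.000)–(3.519,3.000)
cell (3,3): code 0001 → (3.519,3.000)–(3.000,3.723)
cell (3,6): code 0100 → (3.971,7.000)–(4.000,6.986)
cell (3,7): code 1100 → (3.843,8.000)–(3.971,7.000)
cell (3,8): code 1000 → (4.000,8.076)–(3.843,8.000)
cell (4,6): code 0010 → (4.000,6.986)–(4.016,7.000)
cell (4,7): code 0011 → (4.016,7.000)–(4.087,8.000)
cell (4,8): code 0001 → (4.087,8.000)–(4.000,8.076)
total: 14 segments, chained into 2 closed loop(s), length Σ = 8.217768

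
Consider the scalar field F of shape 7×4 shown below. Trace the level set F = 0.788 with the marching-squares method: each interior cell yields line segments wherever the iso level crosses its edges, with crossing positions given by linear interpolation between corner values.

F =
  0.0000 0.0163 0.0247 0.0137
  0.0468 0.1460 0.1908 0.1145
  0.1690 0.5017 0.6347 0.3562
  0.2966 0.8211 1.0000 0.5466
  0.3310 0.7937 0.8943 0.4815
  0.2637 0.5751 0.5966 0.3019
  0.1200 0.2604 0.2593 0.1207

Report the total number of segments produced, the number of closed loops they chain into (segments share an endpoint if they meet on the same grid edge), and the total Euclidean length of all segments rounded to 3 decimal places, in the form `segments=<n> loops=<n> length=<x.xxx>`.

cell (2,0): code 0100 → (2.896,1.000)–(3.000,0.937)
cell (2,1): code 1100 → (2.420,2.000)–(2.896,1.000)
cell (2,2): code 1000 → (3.000,2.468)–(2.420,2.000)
cell (3,0): code 0110 → (3.000,0.937)–(4.000,0.988)
cell (3,2): code 1001 → (4.000,2.258)–(3.000,2.468)
cell (4,0): code 0010 → (4.000,0.988)–(4.026,1.000)
cell (4,1): code 0011 → (4.026,1.000)–(4.357,2.000)
cell (4,2): code 0001 → (4.357,2.000)–(4.000,2.258)
total: 8 segments, chained into 1 closed loop(s), length Σ = 5.519971

segments=8 loops=1 length=5.520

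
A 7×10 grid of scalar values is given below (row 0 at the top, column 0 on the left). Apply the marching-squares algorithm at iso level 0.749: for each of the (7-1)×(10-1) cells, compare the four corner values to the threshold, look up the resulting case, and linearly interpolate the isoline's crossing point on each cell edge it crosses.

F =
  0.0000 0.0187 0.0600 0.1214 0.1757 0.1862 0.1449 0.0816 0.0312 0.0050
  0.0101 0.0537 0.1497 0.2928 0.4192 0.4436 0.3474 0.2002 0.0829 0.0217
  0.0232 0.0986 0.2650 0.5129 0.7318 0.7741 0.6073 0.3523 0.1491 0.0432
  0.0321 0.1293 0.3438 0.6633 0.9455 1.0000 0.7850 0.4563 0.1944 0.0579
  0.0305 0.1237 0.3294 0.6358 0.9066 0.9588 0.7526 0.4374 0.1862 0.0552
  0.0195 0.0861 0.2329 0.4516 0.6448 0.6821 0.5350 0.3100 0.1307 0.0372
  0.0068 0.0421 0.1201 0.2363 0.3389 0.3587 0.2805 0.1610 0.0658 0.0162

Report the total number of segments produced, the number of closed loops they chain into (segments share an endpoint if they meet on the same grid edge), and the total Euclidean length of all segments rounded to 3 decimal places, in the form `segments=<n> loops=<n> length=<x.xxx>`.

cell (1,4): code 0100 → (1.924,5.000)–(2.000,4.407)
cell (1,5): code 1000 → (2.000,5.150)–(1.924,5.000)
cell (2,3): code 0100 → (2.080,4.000)–(3.000,3.304)
cell (2,4): code 1110 → (2.000,4.407)–(2.080,4.000)
cell (2,5): code 1101 → (2.797,6.000)–(2.000,5.150)
cell (2,6): code 1000 → (3.000,6.110)–(2.797,6.000)
cell (3,3): code 0110 → (3.000,3.304)–(4.000,3.418)
cell (3,6): code 1001 → (4.000,6.011)–(3.000,6.110)
cell (4,3): code 0010 → (4.000,3.418)–(4.602,4.000)
cell (4,4): code 0011 → (4.602,4.000)–(4.758,5.000)
cell (4,5): code 0011 → (4.758,5.000)–(4.017,6.000)
cell (4,6): code 0001 → (4.017,6.000)–(4.000,6.011)
total: 12 segments, chained into 1 closed loop(s), length Σ = 8.856022

segments=12 loops=1 length=8.856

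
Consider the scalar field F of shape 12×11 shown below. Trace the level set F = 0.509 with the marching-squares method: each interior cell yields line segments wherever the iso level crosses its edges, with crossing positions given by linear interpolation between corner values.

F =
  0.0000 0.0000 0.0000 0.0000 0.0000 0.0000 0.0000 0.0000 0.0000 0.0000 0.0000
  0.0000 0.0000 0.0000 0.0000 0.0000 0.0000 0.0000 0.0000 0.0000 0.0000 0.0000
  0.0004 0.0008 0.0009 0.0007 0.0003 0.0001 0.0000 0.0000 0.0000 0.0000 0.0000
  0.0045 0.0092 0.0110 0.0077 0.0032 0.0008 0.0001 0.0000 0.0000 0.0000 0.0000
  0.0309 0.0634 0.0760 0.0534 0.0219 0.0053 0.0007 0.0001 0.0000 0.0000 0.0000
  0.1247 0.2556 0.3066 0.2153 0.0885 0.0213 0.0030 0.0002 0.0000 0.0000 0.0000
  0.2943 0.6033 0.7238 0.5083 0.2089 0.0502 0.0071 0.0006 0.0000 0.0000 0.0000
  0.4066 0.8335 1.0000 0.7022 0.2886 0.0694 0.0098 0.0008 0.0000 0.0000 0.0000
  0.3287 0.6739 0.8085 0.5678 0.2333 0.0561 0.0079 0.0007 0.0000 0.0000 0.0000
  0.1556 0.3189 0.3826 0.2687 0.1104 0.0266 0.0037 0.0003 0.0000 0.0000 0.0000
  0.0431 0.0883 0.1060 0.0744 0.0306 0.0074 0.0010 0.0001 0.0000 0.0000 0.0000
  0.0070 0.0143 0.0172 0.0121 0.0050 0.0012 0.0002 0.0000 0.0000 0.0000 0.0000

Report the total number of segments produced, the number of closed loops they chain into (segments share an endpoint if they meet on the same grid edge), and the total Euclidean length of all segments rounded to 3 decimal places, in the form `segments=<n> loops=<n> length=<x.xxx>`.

cell (5,0): code 0100 → (5.729,1.000)–(6.000,0.695)
cell (5,1): code 1100 → (5.485,2.000)–(5.729,1.000)
cell (5,2): code 1000 → (6.000,2.997)–(5.485,2.000)
cell (6,0): code 0110 → (6.000,0.695)–(7.000,0.240)
cell (6,2): code 1101 → (6.004,3.000)–(6.000,2.997)
cell (6,3): code 1000 → (7.000,3.467)–(6.004,3.000)
cell (7,0): code 0110 → (7.000,0.240)–(8.000,0.522)
cell (7,3): code 1001 → (8.000,3.176)–(7.000,3.467)
cell (8,0): code 0010 → (8.000,0.522)–(8.465,1.000)
cell (8,1): code 0011 → (8.465,1.000)–(8.703,2.000)
cell (8,2): code 0011 → (8.703,2.000)–(8.197,3.000)
cell (8,3): code 0001 → (8.197,3.000)–(8.000,3.176)
total: 12 segments, chained into 1 closed loop(s), length Σ = 9.923161

segments=12 loops=1 length=9.923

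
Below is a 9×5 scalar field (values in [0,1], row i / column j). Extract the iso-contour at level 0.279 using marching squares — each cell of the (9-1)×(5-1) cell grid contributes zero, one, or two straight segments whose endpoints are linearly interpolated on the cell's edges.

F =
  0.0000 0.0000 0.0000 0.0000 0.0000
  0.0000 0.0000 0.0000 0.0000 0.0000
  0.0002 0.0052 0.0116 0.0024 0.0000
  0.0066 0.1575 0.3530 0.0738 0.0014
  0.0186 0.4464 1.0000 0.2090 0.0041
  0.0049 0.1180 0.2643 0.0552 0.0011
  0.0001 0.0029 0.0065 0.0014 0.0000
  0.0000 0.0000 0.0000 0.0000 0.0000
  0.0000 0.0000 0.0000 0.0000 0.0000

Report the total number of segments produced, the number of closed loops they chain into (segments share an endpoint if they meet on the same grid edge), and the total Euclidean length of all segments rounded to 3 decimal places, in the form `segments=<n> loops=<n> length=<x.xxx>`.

segments=8 loops=1 length=6.505

cell (2,1): code 0100 → (2.783,2.000)–(3.000,1.621)
cell (2,2): code 1000 → (3.000,2.265)–(2.783,2.000)
cell (3,0): code 0100 → (3.421,1.000)–(4.000,0.609)
cell (3,1): code 1110 → (3.000,1.621)–(3.421,1.000)
cell (3,2): code 1001 → (4.000,2.912)–(3.000,2.265)
cell (4,0): code 0010 → (4.000,0.609)–(4.510,1.000)
cell (4,1): code 0011 → (4.510,1.000)–(4.980,2.000)
cell (4,2): code 0001 → (4.980,2.000)–(4.000,2.912)
total: 8 segments, chained into 1 closed loop(s), length Σ = 6.505000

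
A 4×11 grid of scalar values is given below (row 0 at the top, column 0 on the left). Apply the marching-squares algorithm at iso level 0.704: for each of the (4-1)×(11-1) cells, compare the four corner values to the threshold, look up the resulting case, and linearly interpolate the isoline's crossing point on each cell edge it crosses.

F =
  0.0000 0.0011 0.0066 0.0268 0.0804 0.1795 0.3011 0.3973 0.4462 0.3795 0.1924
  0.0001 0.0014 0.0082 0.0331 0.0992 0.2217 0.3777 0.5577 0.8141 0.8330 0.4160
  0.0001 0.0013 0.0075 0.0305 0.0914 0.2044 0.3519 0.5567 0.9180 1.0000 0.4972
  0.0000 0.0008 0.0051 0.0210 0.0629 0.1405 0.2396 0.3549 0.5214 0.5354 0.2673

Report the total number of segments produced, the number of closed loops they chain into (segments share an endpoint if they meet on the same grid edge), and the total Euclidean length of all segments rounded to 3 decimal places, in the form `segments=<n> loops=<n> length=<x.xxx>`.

segments=8 loops=1 length=6.669

cell (0,7): code 0100 → (0.701,8.000)–(1.000,7.571)
cell (0,8): code 1100 → (0.716,9.000)–(0.701,8.000)
cell (0,9): code 1000 → (1.000,9.309)–(0.716,9.000)
cell (1,7): code 0110 → (1.000,7.571)–(2.000,7.408)
cell (1,9): code 1001 → (2.000,9.589)–(1.000,9.309)
cell (2,7): code 0010 → (2.000,7.408)–(2.540,8.000)
cell (2,8): code 0011 → (2.540,8.000)–(2.637,9.000)
cell (2,9): code 0001 → (2.637,9.000)–(2.000,9.589)
total: 8 segments, chained into 1 closed loop(s), length Σ = 6.668668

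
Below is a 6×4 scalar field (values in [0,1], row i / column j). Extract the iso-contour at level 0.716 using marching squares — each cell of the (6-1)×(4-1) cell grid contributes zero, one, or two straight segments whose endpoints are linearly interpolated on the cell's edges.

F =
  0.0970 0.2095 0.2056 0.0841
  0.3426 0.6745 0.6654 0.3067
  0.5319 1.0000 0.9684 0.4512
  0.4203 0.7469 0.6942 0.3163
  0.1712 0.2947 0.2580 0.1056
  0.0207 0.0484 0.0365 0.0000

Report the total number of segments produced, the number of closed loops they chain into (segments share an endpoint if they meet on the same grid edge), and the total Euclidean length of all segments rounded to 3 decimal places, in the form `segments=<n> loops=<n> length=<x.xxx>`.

segments=8 loops=1 length=6.323

cell (1,0): code 0100 → (1.127,1.000)–(2.000,0.393)
cell (1,1): code 1100 → (1.167,2.000)–(1.127,1.000)
cell (1,2): code 1000 → (2.000,2.488)–(1.167,2.000)
cell (2,0): code 0110 → (2.000,0.393)–(3.000,0.905)
cell (2,1): code 1011 → (3.000,1.586)–(2.920,2.000)
cell (2,2): code 0001 → (2.920,2.000)–(2.000,2.488)
cell (3,0): code 0010 → (3.000,0.905)–(3.068,1.000)
cell (3,1): code 0001 → (3.068,1.000)–(3.000,1.586)
total: 8 segments, chained into 1 closed loop(s), length Σ = 6.322521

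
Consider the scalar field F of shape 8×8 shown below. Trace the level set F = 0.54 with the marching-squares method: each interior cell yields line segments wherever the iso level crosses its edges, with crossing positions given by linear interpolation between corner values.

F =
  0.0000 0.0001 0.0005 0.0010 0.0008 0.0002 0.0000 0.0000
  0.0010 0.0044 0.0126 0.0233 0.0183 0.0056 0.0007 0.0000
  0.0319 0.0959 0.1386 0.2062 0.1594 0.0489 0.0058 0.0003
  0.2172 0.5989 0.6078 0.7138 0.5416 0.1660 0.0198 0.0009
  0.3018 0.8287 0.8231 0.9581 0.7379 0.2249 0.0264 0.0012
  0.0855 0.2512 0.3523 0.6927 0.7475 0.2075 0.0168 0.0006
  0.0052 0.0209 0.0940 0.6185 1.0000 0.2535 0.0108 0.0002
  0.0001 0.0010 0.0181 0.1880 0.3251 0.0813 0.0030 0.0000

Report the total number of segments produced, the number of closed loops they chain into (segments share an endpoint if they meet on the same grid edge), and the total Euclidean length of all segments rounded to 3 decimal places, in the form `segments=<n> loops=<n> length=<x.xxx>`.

segments=16 loops=1 length=13.190

cell (2,0): code 0100 → (2.883,1.000)–(3.000,0.846)
cell (2,1): code 1100 → (2.855,2.000)–(2.883,1.000)
cell (2,2): code 1100 → (2.658,3.000)–(2.855,2.000)
cell (2,3): code 1100 → (2.996,4.000)–(2.658,3.000)
cell (2,4): code 1000 → (3.000,4.004)–(2.996,4.000)
cell (3,0): code 0110 → (3.000,0.846)–(4.000,0.452)
cell (3,4): code 1001 → (4.000,4.386)–(3.000,4.004)
cell (4,0): code 0010 → (4.000,0.452)–(4.500,1.000)
cell (4,1): code 0011 → (4.500,1.000)–(4.601,2.000)
cell (4,2): code 0111 → (4.601,2.000)–(5.000,2.551)
cell (4,4): code 1001 → (5.000,4.384)–(4.000,4.386)
cell (5,2): code 0110 → (5.000,2.551)–(6.000,2.850)
cell (5,4): code 1001 → (6.000,4.616)–(5.000,4.384)
cell (6,2): code 0010 → (6.000,2.850)–(6.182,3.000)
cell (6,3): code 0011 → (6.182,3.000)–(6.682,4.000)
cell (6,4): code 0001 → (6.682,4.000)–(6.000,4.616)
total: 16 segments, chained into 1 closed loop(s), length Σ = 13.190061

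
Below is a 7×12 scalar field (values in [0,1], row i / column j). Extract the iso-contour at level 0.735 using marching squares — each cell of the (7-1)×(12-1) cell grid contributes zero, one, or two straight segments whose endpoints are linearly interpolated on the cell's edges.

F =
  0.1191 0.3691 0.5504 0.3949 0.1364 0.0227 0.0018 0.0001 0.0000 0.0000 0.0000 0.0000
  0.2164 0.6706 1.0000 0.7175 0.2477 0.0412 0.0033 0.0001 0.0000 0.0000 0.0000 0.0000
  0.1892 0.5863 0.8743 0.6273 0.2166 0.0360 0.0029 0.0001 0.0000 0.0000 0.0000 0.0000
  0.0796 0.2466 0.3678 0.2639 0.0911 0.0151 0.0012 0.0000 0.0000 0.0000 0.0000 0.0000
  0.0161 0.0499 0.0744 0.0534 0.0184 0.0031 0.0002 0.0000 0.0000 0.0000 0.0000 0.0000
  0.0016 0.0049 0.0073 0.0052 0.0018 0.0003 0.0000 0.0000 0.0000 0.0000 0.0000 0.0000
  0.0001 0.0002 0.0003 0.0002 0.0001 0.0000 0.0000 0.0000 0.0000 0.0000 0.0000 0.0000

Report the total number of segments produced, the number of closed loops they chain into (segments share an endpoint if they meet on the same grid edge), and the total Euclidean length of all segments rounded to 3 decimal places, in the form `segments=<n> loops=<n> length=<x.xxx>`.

cell (0,1): code 0100 → (0.411,2.000)–(1.000,1.196)
cell (0,2): code 1000 → (1.000,2.938)–(0.411,2.000)
cell (1,1): code 0110 → (1.000,1.196)–(2.000,1.516)
cell (1,2): code 1001 → (2.000,2.564)–(1.000,2.938)
cell (2,1): code 0010 → (2.000,1.516)–(2.275,2.000)
cell (2,2): code 0001 → (2.275,2.000)–(2.000,2.564)
total: 6 segments, chained into 1 closed loop(s), length Σ = 5.406901

segments=6 loops=1 length=5.407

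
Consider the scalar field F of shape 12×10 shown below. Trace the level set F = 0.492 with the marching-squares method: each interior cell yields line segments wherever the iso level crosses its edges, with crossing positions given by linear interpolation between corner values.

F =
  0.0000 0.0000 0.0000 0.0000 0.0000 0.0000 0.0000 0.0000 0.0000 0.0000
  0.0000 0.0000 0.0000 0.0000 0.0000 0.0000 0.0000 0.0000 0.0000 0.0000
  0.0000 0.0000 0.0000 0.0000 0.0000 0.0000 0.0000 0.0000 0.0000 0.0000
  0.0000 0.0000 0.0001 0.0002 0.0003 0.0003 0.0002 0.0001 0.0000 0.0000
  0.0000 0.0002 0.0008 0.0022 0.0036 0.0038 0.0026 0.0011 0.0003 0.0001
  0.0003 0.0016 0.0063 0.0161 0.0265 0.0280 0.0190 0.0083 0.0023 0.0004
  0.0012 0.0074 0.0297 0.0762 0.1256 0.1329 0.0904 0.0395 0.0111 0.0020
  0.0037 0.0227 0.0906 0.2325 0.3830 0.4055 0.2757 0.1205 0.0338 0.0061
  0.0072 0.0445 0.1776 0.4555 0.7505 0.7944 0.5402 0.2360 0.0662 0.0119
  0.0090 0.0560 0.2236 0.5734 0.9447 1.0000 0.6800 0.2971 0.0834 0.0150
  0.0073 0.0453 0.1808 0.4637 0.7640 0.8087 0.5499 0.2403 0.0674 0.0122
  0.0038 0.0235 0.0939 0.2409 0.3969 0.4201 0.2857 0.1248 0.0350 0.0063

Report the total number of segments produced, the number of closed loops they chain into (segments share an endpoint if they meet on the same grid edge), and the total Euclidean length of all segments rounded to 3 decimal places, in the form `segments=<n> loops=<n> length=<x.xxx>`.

cell (7,3): code 0100 → (7.297,4.000)–(8.000,3.124)
cell (7,4): code 1100 → (7.222,5.000)–(7.297,4.000)
cell (7,5): code 1100 → (7.818,6.000)–(7.222,5.000)
cell (7,6): code 1000 → (8.000,6.158)–(7.818,6.000)
cell (8,2): code 0100 → (8.310,3.000)–(9.000,2.767)
cell (8,3): code 1110 → (8.000,3.124)–(8.310,3.000)
cell (8,6): code 1001 → (9.000,6.491)–(8.000,6.158)
cell (9,2): code 0010 → (9.000,2.767)–(9.742,3.000)
cell (9,3): code 0111 → (9.742,3.000)–(10.000,3.094)
cell (9,6): code 1001 → (10.000,6.187)–(9.000,6.491)
cell (10,3): code 0010 → (10.000,3.094)–(10.741,4.000)
cell (10,4): code 0011 → (10.741,4.000)–(10.815,5.000)
cell (10,5): code 0011 → (10.815,5.000)–(10.219,6.000)
cell (10,6): code 0001 → (10.219,6.000)–(10.000,6.187)
total: 14 segments, chained into 1 closed loop(s), length Σ = 11.370099

segments=14 loops=1 length=11.370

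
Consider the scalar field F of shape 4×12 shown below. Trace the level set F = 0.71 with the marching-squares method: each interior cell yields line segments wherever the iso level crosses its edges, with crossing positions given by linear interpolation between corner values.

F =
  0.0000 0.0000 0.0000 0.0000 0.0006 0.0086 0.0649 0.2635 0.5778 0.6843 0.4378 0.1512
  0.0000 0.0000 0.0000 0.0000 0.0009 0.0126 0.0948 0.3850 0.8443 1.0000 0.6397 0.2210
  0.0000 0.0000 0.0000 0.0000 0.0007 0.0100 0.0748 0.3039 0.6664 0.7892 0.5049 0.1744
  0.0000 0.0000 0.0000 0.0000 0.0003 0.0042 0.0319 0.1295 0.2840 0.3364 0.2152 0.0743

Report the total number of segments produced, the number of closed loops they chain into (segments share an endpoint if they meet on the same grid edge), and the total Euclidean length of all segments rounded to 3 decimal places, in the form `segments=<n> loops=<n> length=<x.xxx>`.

cell (0,7): code 0100 → (0.496,8.000)–(1.000,7.708)
cell (0,8): code 1100 → (0.081,9.000)–(0.496,8.000)
cell (0,9): code 1000 → (1.000,9.805)–(0.081,9.000)
cell (1,7): code 0010 → (1.000,7.708)–(1.755,8.000)
cell (1,8): code 0111 → (1.755,8.000)–(2.000,8.355)
cell (1,9): code 1001 → (2.000,9.279)–(1.000,9.805)
cell (2,8): code 0010 → (2.000,8.355)–(2.175,9.000)
cell (2,9): code 0001 → (2.175,9.000)–(2.000,9.279)
total: 8 segments, chained into 1 closed loop(s), length Σ = 6.254740

segments=8 loops=1 length=6.255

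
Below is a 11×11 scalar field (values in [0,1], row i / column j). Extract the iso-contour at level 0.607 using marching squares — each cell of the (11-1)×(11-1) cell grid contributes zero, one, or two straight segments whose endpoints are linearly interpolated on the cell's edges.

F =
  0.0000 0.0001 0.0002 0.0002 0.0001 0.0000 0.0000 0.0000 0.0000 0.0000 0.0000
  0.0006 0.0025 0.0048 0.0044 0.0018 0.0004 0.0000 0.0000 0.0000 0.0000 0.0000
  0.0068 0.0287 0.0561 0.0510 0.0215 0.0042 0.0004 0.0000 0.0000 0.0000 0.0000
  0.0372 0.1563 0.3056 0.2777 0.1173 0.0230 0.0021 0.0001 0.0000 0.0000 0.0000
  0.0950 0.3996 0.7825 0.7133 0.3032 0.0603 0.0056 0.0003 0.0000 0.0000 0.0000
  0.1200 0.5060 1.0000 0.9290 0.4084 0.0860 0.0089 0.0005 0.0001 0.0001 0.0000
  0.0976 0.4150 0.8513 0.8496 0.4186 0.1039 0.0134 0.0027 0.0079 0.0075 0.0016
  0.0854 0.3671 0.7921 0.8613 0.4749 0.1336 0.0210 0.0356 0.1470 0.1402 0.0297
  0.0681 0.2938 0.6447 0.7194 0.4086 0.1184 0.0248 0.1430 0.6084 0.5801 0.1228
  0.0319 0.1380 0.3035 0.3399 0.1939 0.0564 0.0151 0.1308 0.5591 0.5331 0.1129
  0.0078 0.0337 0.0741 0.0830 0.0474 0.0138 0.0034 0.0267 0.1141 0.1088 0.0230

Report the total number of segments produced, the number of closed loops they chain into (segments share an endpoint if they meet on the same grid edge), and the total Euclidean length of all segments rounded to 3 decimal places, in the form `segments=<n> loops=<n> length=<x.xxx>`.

segments=18 loops=2 length=11.984

cell (3,1): code 0100 → (3.632,2.000)–(4.000,1.542)
cell (3,2): code 1100 → (3.756,3.000)–(3.632,2.000)
cell (3,3): code 1000 → (4.000,3.259)–(3.756,3.000)
cell (4,1): code 0110 → (4.000,1.542)–(5.000,1.204)
cell (4,3): code 1001 → (5.000,3.619)–(4.000,3.259)
cell (5,1): code 0110 → (5.000,1.204)–(6.000,1.440)
cell (5,3): code 1001 → (6.000,3.563)–(5.000,3.619)
cell (6,1): code 0110 → (6.000,1.440)–(7.000,1.564)
cell (6,3): code 1001 → (7.000,3.658)–(6.000,3.563)
cell (7,1): code 0110 → (7.000,1.564)–(8.000,1.893)
cell (7,3): code 1001 → (8.000,3.362)–(7.000,3.658)
cell (7,7): code 0100 → (7.997,8.000)–(8.000,7.997)
cell (7,8): code 1000 → (8.000,8.049)–(7.997,8.000)
cell (8,1): code 0010 → (8.000,1.893)–(8.110,2.000)
cell (8,2): code 0011 → (8.110,2.000)–(8.296,3.000)
cell (8,3): code 0001 → (8.296,3.000)–(8.000,3.362)
cell (8,7): code 0010 → (8.000,7.997)–(8.028,8.000)
cell (8,8): code 0001 → (8.028,8.000)–(8.000,8.049)
total: 18 segments, chained into 2 closed loop(s), length Σ = 11.984098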